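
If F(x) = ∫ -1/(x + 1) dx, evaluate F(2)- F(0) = -log(3)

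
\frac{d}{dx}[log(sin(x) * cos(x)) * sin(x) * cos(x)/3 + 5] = (log(sin(2*x)/2) + 1)*cos(2*x)/3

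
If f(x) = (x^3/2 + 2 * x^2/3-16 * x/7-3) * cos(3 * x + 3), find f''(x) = -9*x^3*cos(3*x + 3)/2 - 9*x^2*sin(3*x + 3) - 6*x^2*cos(3*x + 3) - 8*x*sin(3*x + 3) + 165*x*cos(3*x + 3)/7 + 96*sin(3*x + 3)/7 + 85*cos(3*x + 3)/3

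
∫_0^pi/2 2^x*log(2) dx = -1 + 2^(pi/2)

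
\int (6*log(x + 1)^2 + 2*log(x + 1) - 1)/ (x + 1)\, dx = (2*log(x + 1)^2 + log(x + 1) - 1)*log(x + 1) + C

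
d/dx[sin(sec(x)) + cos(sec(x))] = sqrt(2)*sin(x)*cos(pi/4 + 1/cos(x))/cos(x)^2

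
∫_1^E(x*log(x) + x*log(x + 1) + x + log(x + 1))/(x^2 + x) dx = -log(2) + 2*log(1 + E)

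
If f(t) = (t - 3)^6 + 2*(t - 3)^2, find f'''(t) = 120*t^3 - 1080*t^2 + 3240*t - 3240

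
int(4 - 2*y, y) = -y^2 + 4*y + C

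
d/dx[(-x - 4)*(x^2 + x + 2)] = -3*x^2 - 10*x - 6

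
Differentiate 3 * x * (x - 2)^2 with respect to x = 9*x^2 - 24*x + 12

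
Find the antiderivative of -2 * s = -s^2 + C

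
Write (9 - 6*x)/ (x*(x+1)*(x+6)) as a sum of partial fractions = 3/(2*(x + 6)) - 3/(x + 1) + 3/(2*x)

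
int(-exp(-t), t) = exp(-t) + C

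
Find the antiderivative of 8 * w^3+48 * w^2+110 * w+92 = 2*w^4 + 16*w^3 + 55*w^2 + 92*w + C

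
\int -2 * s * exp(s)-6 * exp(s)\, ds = 2*(-s - 2)*exp(s) + C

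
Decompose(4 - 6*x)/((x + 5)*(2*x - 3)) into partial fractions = -10/(13*(2*x - 3)) - 34/(13*(x + 5))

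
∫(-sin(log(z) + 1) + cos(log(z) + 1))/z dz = sqrt(2)*sin(log(z) + pi/4 + 1) + C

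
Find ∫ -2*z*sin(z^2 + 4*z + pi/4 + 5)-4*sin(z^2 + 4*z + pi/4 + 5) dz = cos((z + 2)^2 + pi/4 + 1) + C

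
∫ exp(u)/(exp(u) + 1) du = log(exp(u) + 1) + C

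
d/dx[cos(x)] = -sin(x)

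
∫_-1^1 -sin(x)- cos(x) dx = -2*sin(1)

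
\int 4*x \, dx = 2*x^2 + C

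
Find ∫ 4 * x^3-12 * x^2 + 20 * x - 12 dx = x^4 - 4*x^3 + 10*x^2 - 12*x + C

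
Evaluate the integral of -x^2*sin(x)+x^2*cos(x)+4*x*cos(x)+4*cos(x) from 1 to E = (1 + (1 + E)^2)*(cos(E) + sin(E)) - 5*sin(1) - 5*cos(1)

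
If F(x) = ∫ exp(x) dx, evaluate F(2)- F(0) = -1 + exp(2)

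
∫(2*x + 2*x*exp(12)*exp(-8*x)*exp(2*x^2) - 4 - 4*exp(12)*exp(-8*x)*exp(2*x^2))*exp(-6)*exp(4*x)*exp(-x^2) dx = 2*sinh(x^2 - 4*x + 6) + C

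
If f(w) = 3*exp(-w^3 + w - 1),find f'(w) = (3 - 9*w^2)*exp(-w^3 + w - 1)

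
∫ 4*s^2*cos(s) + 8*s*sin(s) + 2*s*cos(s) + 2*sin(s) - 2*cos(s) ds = (4*s^2 + 2*s - 2)*sin(s) + C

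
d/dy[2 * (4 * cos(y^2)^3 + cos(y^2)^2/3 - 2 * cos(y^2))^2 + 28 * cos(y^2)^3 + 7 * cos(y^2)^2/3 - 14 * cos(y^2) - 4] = 4*y*(-40*sin(y^2)^4/3 - 572*sin(y^2)^2*cos(y^2)/9 + 194*sin(y^2)^2/3 - 96*cos(y^2)^5 + 479*cos(y^2)/9 - 133/3)*sin(y^2)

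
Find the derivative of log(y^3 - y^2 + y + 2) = (3*y^2 - 2*y + 1)/(y^3 - y^2 + y + 2)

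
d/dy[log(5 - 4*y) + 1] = 4/(4*y - 5)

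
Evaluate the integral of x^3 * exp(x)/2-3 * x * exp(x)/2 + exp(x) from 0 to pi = 1/2 + (-1 + pi)^3*exp(pi)/2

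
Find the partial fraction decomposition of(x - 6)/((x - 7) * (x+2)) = 8/(9*(x + 2)) + 1/(9*(x - 7))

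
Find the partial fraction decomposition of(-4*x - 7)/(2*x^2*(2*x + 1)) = -10/(2*x + 1) + 5/x - 7/(2*x^2)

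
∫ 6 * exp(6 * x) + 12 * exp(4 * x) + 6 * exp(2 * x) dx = (exp(2*x) + 1)^3 + C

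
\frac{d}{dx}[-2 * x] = -2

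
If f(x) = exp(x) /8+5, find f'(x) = exp(x)/8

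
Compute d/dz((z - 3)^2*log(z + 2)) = (2*z^2*log(z + 2) + z^2 - 2*z*log(z + 2) - 6*z - 12*log(z + 2) + 9)/(z + 2)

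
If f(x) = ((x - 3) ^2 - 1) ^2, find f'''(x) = 24*x - 72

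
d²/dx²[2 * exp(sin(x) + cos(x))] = 2*(-sin(2*x) - sqrt(2)*sin(x + pi/4) + 1)*exp(sin(x))*exp(cos(x))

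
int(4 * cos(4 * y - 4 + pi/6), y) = sin(4*y - 4 + pi/6) + C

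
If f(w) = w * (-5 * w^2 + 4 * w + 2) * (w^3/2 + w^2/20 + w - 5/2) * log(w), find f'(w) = -15*w^5*log(w) - 5*w^5/2 + 35*w^4*log(w)/4 + 7*w^4/4 - 76*w^3*log(w)/5 - 19*w^3/5 + 249*w^2*log(w)/5 + 83*w^2/5 - 16*w*log(w) - 8*w - 5*log(w) - 5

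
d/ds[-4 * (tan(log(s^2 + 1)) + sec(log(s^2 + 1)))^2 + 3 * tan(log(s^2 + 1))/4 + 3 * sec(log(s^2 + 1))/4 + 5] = s*(-32*sin(log(s^2 + 1))^2/cos(log(s^2 + 1)) + 3*sin(log(s^2 + 1)) - 64*sin(log(s^2 + 1))/cos(log(s^2 + 1)) + 3 - 32/cos(log(s^2 + 1)))/((2*s^2 + 2)*cos(log(s^2 + 1))^2)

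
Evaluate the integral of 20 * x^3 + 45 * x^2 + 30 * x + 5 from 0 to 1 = 40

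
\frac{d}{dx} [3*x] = 3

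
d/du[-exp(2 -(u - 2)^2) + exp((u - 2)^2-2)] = (2*u*exp(2*u^2 - 8*u + 4) + 2*u - 4*exp(2*u^2 - 8*u + 4) - 4)*exp(-u^2 + 4*u - 2)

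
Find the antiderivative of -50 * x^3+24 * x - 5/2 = -25*x^4/2 + 12*x^2 - 5*x/2 + C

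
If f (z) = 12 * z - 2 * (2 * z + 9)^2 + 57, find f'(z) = -16*z - 60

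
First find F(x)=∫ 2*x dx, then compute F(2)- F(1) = 3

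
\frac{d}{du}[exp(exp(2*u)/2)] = exp(2*u + exp(2*u)/2)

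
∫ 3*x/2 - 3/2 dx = 3*x^2/4 - 3*x/2 + C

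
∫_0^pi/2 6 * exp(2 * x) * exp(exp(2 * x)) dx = -3*E + 3*exp(exp(pi))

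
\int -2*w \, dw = -w^2 + C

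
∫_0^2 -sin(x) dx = -1 + cos(2)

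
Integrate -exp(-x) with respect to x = exp(-x) + C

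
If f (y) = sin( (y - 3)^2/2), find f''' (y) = -y^3*cos(y^2/2 - 3*y + 9/2) + 9*y^2*cos(y^2/2 - 3*y + 9/2) - 3*y*sin(y^2/2 - 3*y + 9/2) - 27*y*cos(y^2/2 - 3*y + 9/2) + 9*sin(y^2/2 - 3*y + 9/2) + 27*cos(y^2/2 - 3*y + 9/2)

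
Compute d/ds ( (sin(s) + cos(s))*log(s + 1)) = sqrt(2)*(s*log(s + 1)*cos(s + pi/4) + log(s + 1)*cos(s + pi/4) + sin(s + pi/4))/(s + 1)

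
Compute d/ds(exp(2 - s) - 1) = -exp(2 - s)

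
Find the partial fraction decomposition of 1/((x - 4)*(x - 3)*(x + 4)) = 1/(56*(x + 4)) - 1/(7*(x - 3)) + 1/(8*(x - 4))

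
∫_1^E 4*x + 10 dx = -73/2 - 4*E + (2*E + 7)^2/2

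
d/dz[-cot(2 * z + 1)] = 2/sin(2*z + 1)^2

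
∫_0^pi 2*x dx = pi^2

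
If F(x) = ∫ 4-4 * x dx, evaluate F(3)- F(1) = -8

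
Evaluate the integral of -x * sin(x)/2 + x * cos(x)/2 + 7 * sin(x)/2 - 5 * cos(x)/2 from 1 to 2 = sqrt(2)*(-2*sin(pi/4 + 2) + 5*sin(pi/4 + 1)/2)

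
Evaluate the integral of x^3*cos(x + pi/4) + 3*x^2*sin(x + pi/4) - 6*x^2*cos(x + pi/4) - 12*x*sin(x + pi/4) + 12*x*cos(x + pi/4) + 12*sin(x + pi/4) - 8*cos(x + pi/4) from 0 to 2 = 4*sqrt(2)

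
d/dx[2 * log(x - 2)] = 2/(x - 2)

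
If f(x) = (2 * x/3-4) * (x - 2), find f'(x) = 4*x/3 - 16/3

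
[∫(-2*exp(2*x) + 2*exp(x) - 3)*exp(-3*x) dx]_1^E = -2*exp(-1) - exp(-3) - exp(-2*E) + exp(-3*E) + 2*exp(-E) + exp(-2)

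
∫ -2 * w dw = -w^2 + C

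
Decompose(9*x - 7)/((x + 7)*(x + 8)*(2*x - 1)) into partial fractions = -2/(51*(2*x - 1)) - 79/(17*(x + 8)) + 14/(3*(x + 7))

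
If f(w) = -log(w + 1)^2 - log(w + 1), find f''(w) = (2*log(w + 1) - 1)/(w^2 + 2*w + 1)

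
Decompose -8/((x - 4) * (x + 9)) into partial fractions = 8/(13*(x + 9)) - 8/(13*(x - 4))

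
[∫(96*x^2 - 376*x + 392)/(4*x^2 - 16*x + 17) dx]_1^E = -24 - log(5) + log(1 + (4 - 2*E)^2) + 24*E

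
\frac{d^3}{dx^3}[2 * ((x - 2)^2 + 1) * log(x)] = (4*x^2 + 8*x + 20)/x^3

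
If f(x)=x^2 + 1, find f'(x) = 2*x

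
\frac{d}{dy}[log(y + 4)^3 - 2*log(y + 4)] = (3*log(y + 4)^2 - 2)/(y + 4)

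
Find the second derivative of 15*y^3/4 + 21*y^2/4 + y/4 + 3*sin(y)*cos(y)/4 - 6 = 45*y/2 - 3*sin(2*y)/2 + 21/2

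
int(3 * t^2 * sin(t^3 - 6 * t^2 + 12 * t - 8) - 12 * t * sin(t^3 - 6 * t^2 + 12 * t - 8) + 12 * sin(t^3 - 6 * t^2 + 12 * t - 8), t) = -cos((t - 2)^3) + C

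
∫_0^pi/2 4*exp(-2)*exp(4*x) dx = -exp(-2) + exp(-2 + 2*pi)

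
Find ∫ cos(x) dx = sin(x) + C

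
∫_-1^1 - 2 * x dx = 0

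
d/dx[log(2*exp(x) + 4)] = exp(x)/(exp(x) + 2)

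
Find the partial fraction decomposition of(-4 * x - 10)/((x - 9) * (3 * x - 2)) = 38/(25*(3*x - 2)) - 46/(25*(x - 9))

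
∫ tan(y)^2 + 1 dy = tan(y) + C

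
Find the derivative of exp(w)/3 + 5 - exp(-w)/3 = (exp(2*w) + 1)*exp(-w)/3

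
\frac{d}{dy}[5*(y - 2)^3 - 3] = 15*y^2 - 60*y + 60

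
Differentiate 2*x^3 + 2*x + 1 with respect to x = 6*x^2 + 2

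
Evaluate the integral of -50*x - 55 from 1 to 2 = -130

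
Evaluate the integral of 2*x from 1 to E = -1 + exp(2)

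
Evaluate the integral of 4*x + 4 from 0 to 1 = 6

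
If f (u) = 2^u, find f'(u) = 2^u*log(2)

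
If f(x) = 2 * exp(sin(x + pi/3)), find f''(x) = -2*exp(sin(x + pi/3))*sin(x + pi/3) + 2*exp(sin(x + pi/3))*cos(x + pi/3)^2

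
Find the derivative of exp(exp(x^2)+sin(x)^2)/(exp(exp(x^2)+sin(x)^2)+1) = (2*x*exp(x^2) + sin(2*x))*exp(1/2 - cos(2*x)/2)*exp(exp(x^2))/(exp(exp(x^2))*exp(sin(x)^2) + 1)^2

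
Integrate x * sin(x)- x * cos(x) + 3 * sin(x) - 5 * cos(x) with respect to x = -sqrt(2)*(x + 4)*sin(x + pi/4) + C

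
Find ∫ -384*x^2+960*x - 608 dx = -128*x^3 + 480*x^2 - 608*x + C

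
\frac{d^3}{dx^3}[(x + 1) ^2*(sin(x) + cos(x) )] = x^2*sin(x) - x^2*cos(x) - 4*x*sin(x) - 8*x*cos(x) - 11*sin(x) - cos(x)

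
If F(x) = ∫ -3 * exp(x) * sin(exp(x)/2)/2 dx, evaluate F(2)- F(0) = -3*cos(1/2) + 3*cos(exp(2)/2)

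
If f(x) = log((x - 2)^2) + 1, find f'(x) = 2/(x - 2)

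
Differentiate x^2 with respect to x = 2*x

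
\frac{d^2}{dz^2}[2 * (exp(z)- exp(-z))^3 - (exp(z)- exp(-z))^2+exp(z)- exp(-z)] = (18*exp(6*z) - 4*exp(5*z) - 5*exp(4*z) + 5*exp(2*z) - 4*exp(z) - 18)*exp(-3*z)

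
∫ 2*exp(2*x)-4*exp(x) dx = (exp(x) - 2)^2 + C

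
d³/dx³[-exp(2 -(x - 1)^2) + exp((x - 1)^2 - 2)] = (8*x^3*exp(2*x^2 - 4*x - 2) + 8*x^3 - 24*x^2*exp(2*x^2 - 4*x - 2) - 24*x^2 + 36*x*exp(2*x^2 - 4*x - 2) + 12*x - 20*exp(2*x^2 - 4*x - 2) + 4)*exp(-x^2 + 2*x + 1)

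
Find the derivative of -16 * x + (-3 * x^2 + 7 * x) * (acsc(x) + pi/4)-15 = (-24*x^2*sqrt(1 - 1/x^2)*acsc(x) - 6*pi*x^2*sqrt(1 - 1/x^2) + 28*x*sqrt(1 - 1/x^2)*acsc(x) - 64*x*sqrt(1 - 1/x^2) + 7*pi*x*sqrt(1 - 1/x^2) + 12*x - 28)/(4*x*sqrt(1 - 1/x^2))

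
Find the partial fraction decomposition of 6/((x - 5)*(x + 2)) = -6/(7*(x + 2)) + 6/(7*(x - 5))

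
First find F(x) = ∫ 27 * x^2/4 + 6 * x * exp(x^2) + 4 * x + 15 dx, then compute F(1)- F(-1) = 69/2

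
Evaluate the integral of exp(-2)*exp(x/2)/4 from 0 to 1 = -exp(-2)/2 + exp(-3/2)/2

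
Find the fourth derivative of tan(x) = 24*tan(x)^5 + 40*tan(x)^3 + 16*tan(x)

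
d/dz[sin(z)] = cos(z)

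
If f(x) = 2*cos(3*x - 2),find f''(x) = -18*cos(3*x - 2)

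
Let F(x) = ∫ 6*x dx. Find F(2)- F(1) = 9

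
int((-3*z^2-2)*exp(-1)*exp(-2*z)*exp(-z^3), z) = exp(-z^3 - 2*z - 1) + C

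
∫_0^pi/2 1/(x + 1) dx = log(1 + pi/2)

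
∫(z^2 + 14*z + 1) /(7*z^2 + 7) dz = z/7 + log(z^2 + 1) + C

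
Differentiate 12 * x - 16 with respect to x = 12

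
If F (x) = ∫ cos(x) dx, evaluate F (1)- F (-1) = 2*sin(1)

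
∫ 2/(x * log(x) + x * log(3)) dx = 2*log(log(3*x)) + C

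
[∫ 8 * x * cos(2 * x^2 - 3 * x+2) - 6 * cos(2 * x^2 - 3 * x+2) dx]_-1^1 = -2*sin(7) + 2*sin(1)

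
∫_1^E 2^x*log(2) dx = -2 + 2^E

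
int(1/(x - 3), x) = log(3 - x) + C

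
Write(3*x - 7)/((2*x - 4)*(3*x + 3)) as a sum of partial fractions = 5/(9*(x + 1)) - 1/(18*(x - 2))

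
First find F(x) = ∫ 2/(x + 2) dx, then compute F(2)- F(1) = -log(9) + log(16)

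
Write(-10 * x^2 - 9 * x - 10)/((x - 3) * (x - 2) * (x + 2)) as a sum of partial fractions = -8/(5*(x + 2)) + 17/(x - 2) - 127/(5*(x - 3))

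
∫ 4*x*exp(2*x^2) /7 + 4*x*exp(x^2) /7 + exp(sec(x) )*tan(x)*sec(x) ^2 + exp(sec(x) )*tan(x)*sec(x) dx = exp(2*x^2)/7 + 2*exp(x^2)/7 + exp(sec(x))*sec(x) + C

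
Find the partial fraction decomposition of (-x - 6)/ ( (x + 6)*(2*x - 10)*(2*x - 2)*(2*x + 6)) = -1/(256*(x + 3)) + 1/(128*(x - 1)) - 1/(256*(x - 5))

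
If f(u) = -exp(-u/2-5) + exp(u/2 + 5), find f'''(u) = (exp(u + 10) + 1)*exp(-u/2 - 5)/8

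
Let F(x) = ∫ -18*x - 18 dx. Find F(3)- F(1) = -108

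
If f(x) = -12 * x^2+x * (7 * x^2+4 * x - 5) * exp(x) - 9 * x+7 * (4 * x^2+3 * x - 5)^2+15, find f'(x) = 7*x^3*exp(x) + 448*x^3 + 25*x^2*exp(x) + 504*x^2 + 3*x*exp(x) - 458*x - 5*exp(x) - 219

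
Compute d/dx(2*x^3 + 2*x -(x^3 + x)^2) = -6*x^5 - 8*x^3 + 6*x^2 - 2*x + 2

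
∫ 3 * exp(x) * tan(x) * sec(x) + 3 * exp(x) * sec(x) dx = 3*exp(x)*sec(x) + C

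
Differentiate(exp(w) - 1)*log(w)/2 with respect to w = (w*exp(w)*log(w) + exp(w) - 1)/(2*w)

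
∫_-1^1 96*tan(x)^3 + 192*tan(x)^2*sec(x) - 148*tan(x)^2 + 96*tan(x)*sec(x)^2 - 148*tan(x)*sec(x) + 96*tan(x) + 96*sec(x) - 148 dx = 8*(-37*sin(2) + 48*sin(1))/(cos(2) + 1)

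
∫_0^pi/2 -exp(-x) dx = -1 + exp(-pi/2)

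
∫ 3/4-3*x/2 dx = -3*x^2/4 + 3*x/4 + C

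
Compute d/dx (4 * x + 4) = 4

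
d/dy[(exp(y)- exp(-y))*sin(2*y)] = (exp(2*y)*sin(2*y) + 2*exp(2*y)*cos(2*y) + sin(2*y) - 2*cos(2*y))*exp(-y)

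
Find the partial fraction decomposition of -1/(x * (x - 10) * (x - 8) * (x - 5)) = -1/(75*(x - 5)) + 1/(48*(x - 8)) - 1/(100*(x - 10)) + 1/(400*x)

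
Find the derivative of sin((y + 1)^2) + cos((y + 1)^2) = -2*y*sin(y^2 + 2*y + 1) + 2*y*cos(y^2 + 2*y + 1) - 2*sin(y^2 + 2*y + 1) + 2*cos(y^2 + 2*y + 1)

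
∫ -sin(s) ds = cos(s) + C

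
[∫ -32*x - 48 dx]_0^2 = -160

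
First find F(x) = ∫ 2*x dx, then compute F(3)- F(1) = 8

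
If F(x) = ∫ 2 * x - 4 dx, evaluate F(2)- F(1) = -1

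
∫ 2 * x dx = x^2 + C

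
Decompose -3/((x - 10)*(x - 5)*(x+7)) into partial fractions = -1/(68*(x + 7)) + 1/(20*(x - 5)) - 3/(85*(x - 10))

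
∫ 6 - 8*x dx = -4*x^2 + 6*x + C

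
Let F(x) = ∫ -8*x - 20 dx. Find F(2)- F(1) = -32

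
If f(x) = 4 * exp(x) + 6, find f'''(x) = 4*exp(x)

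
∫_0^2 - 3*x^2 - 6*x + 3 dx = -14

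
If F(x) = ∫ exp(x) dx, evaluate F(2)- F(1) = -E + exp(2)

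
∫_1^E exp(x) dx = -E + exp(E)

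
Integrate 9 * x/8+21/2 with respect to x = 9*x^2/16 + 21*x/2 + C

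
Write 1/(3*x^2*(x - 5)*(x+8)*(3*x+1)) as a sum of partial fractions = -27/(368*(3*x + 1)) + 1/(57408*(x + 8)) + 1/(15600*(x - 5)) + 39/(1600*x) - 1/(120*x^2)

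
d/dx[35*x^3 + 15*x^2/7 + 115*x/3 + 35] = 105*x^2 + 30*x/7 + 115/3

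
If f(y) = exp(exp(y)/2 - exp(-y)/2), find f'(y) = (exp(exp(y)/2 - exp(-y)/2) + exp(2*y + exp(y)/2 - exp(-y)/2))*exp(-y)/2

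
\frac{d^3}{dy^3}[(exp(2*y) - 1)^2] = 64*exp(4*y) - 16*exp(2*y)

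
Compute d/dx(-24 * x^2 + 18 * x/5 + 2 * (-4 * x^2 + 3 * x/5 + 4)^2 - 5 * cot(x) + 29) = 128*x^3 - 144*x^2/5 - 4364*x/25 + 5*cot(x)^2 + 91/5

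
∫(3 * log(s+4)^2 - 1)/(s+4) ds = log(s + 4)^3 - log(s + 4) + C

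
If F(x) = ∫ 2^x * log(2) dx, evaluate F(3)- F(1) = 6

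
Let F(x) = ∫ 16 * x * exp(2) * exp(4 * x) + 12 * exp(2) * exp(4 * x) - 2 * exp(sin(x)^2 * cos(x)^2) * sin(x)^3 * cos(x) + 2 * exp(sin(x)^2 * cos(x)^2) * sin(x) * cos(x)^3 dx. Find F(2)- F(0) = -2*exp(2) - 1 + exp((1 - cos(8))/8) + 10*exp(10)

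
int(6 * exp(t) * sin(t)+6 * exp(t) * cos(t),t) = 6*exp(t)*sin(t) + C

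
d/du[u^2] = 2*u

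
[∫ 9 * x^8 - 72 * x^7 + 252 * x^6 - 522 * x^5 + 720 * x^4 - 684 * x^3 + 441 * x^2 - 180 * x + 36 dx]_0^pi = 8 + (-1 + (-1 + pi)^3)^3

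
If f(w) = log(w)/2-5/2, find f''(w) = -1/(2*w^2)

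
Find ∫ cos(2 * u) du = sin(2*u)/2 + C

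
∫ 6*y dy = 3*y^2 + C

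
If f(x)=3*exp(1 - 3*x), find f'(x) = -9*exp(1 - 3*x)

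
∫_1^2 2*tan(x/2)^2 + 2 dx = -4*tan(1/2) + 4*tan(1)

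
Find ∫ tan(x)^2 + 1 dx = tan(x) + C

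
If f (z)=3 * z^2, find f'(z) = 6*z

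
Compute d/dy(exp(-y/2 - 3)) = -exp(-y/2 - 3)/2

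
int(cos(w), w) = sin(w) + C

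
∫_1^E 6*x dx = -3 + 3*exp(2)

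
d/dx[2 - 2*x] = -2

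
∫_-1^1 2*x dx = 0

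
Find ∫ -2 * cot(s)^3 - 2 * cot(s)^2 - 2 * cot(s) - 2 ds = (cot(s) + 1)^2 + C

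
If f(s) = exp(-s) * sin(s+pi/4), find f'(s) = -sqrt(2)*exp(-s)*sin(s)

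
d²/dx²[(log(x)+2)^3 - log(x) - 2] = (-3*log(x)^2 - 6*log(x) + 1)/x^2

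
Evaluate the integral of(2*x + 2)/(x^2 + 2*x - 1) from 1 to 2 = -log(6) + log(21)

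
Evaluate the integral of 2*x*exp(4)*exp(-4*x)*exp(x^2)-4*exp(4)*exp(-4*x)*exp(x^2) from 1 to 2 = 1 - E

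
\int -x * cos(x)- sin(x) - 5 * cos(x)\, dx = (-x - 5)*sin(x) + C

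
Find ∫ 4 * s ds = 2*s^2 + C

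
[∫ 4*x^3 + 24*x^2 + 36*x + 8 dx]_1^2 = 133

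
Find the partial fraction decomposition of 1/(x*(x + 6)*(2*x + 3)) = -4/(27*(2*x + 3)) + 1/(54*(x + 6)) + 1/(18*x)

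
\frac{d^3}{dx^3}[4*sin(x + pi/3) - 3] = -4*cos(x + pi/3)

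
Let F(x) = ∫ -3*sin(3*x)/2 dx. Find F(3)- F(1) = cos(9)/2 - cos(3)/2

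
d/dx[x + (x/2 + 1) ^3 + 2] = 3*x^2/8 + 3*x/2 + 5/2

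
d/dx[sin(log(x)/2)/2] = cos(log(x)/2)/(4*x)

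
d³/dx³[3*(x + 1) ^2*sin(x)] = -3*x^2*cos(x) - 18*x*sin(x) - 6*x*cos(x) - 18*sin(x) + 15*cos(x)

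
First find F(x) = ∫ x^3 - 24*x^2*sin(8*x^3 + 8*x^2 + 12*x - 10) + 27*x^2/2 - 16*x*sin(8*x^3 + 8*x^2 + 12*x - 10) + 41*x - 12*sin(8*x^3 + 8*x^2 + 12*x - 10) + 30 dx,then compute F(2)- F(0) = cos(110) - cos(10) + 182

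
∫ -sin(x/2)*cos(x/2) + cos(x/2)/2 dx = sin(x/2) + cos(x)/2 + C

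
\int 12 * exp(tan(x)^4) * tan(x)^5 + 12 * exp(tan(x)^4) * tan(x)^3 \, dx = 3*exp(tan(x)^4) + C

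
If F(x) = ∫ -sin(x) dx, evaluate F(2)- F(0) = -1 + cos(2)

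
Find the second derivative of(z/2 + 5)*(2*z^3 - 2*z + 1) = 12*z^2 + 60*z - 2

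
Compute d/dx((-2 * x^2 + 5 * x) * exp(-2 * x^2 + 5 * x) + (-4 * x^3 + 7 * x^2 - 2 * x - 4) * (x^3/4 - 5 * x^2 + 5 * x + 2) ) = -6*x^5 + 435*x^4/4 + 8*x^3*exp(-2*x^2 + 5*x) - 222*x^3 - 30*x^2*exp(-2*x^2 + 5*x) + 108*x^2 + 21*x*exp(-2*x^2 + 5*x) + 48*x + 5*exp(-2*x^2 + 5*x) - 24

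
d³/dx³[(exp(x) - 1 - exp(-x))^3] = (27*exp(6*x) - 24*exp(5*x) + 24*exp(x) + 27)*exp(-3*x)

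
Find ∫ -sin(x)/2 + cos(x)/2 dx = sqrt(2)*sin(x + pi/4)/2 + C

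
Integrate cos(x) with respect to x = sin(x) + C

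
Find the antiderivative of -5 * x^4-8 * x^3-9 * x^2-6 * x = -x^5 - 2*x^4 - 3*x^3 - 3*x^2 + C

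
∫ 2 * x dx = x^2 + C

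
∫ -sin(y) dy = cos(y) + C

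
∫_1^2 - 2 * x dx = -3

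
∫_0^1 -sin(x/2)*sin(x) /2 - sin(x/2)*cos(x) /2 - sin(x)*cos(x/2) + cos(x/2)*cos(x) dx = -1 + (cos(1) + sin(1))*cos(1/2)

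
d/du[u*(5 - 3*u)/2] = 5/2 - 3*u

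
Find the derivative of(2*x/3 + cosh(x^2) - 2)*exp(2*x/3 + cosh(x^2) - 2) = 2*(2*x^2*sinh(x^2)/3 + x*sinh(x^2)*cosh(x^2) - x*sinh(x^2) + 2*x/9 + cosh(x^2)/3 - 1/3)*exp(-2)*exp(2*x/3)*exp(cosh(x^2))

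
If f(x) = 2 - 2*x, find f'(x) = -2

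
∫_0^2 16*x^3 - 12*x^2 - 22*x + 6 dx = 0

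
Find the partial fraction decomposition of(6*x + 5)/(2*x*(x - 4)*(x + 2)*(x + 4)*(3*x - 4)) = -1053/(10240*(3*x - 4)) - 19/(2048*(x + 4)) + 7/(480*(x + 2)) + 29/(3072*(x - 4)) + 5/(256*x)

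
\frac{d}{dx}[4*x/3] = 4/3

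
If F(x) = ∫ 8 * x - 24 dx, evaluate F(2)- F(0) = -32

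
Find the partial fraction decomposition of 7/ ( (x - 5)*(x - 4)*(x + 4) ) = 7/(72*(x + 4)) - 7/(8*(x - 4)) + 7/(9*(x - 5))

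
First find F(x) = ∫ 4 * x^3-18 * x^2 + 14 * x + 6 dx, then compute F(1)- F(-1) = 0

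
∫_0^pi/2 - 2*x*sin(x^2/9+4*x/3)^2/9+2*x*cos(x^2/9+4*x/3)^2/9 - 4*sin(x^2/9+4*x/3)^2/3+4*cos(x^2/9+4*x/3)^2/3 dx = -cos(pi*(1/6 - pi/18))/2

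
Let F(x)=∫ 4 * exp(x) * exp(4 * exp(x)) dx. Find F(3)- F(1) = -exp(4*E) + exp(4*exp(3))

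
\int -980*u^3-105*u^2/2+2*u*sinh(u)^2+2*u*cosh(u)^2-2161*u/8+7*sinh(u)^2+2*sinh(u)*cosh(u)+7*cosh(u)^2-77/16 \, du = 21*u^2/4 + 3*u/16 + (2*u + 7)*sinh(2*u)/2 - 5*(28*u^2 + u + 8)^2/16 + C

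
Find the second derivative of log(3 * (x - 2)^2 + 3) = (-2*x^2 + 8*x - 6)/(x^4 - 8*x^3 + 26*x^2 - 40*x + 25)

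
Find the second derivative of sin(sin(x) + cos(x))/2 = sin(x)*sin(sqrt(2)*sin(x + pi/4))*cos(x) - sin(sqrt(2)*sin(x + pi/4))/2 - sqrt(2)*sin(x + pi/4)*cos(sqrt(2)*sin(x + pi/4))/2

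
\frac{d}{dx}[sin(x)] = cos(x)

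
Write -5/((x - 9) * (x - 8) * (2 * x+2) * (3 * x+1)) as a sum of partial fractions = -27/(560*(3*x + 1)) + 1/(72*(x + 1)) + 1/(90*(x - 8)) - 1/(112*(x - 9))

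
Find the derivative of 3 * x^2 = 6*x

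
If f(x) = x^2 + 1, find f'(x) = 2*x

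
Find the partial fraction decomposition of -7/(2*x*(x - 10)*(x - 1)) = 7/(18*(x - 1)) - 7/(180*(x - 10)) - 7/(20*x)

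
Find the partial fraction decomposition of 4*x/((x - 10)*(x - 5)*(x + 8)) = -16/(117*(x + 8)) - 4/(13*(x - 5)) + 4/(9*(x - 10))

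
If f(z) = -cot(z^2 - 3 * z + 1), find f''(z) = 2*(-4*z^2*cos(z^2 - 3*z + 1)/sin(z^2 - 3*z + 1) + 12*z*cos(z^2 - 3*z + 1)/sin(z^2 - 3*z + 1) + 1 - 9*cos(z^2 - 3*z + 1)/sin(z^2 - 3*z + 1))/sin(z^2 - 3*z + 1)^2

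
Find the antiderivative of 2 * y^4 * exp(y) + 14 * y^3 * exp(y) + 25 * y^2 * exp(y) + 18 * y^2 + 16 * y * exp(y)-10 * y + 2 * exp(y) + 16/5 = y*(30*y^2 - 25*y + (10*y^3 + 30*y^2 + 35*y + 10)*exp(y) + 16)/5 + C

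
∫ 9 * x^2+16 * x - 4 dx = 3*x^3 + 8*x^2 - 4*x + C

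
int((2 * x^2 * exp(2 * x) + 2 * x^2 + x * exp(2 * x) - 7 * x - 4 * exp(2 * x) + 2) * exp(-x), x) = -2*(-2*x^2 + 3*x + 1)*sinh(x) + C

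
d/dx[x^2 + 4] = 2*x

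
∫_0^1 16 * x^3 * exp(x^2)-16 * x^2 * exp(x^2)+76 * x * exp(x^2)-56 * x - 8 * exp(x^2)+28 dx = -30 + 30*E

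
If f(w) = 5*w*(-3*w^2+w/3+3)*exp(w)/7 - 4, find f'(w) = -15*w^3*exp(w)/7 - 130*w^2*exp(w)/21 + 55*w*exp(w)/21 + 15*exp(w)/7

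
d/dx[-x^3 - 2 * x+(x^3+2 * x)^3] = 9*x^8 + 42*x^6 + 60*x^4 + 21*x^2 - 2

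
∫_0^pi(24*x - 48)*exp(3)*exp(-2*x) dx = -18*exp(3) + 6*(3 - 2*pi)*exp(3 - 2*pi)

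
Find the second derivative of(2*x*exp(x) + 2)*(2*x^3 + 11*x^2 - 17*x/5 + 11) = 4*x^4*exp(x) + 54*x^3*exp(x) + 866*x^2*exp(x)/5 + 634*x*exp(x)/5 + 24*x + 152*exp(x)/5 + 44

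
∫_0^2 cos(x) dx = sin(2)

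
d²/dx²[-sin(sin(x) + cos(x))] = -2*sin(x)*sin(sqrt(2)*sin(x + pi/4))*cos(x) + sin(sqrt(2)*sin(x + pi/4)) + sqrt(2)*sin(x + pi/4)*cos(sqrt(2)*sin(x + pi/4))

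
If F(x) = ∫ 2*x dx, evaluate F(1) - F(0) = 1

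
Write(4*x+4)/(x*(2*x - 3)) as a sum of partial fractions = 20/(3*(2*x - 3)) - 4/(3*x)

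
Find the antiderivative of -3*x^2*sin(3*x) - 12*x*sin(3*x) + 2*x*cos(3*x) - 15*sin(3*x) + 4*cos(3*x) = ((x + 2)^2 + 1)*cos(3*x) + C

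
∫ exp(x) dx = exp(x) + C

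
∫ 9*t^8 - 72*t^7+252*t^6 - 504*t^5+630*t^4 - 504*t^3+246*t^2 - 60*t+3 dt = t^9 - 9*t^8 + 36*t^7 - 84*t^6 + 126*t^5 - 126*t^4 + 82*t^3 - 30*t^2 + 3*t + C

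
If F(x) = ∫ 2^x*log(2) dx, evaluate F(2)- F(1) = 2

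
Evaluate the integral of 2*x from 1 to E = -1 + exp(2)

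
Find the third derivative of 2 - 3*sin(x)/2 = 3*cos(x)/2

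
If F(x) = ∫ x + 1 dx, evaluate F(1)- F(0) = 3/2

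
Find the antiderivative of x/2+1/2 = x^2/4 + x/2 + C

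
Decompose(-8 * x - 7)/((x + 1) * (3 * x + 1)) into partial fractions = -13/(2*(3*x + 1)) - 1/(2*(x + 1))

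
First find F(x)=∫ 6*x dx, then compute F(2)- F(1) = 9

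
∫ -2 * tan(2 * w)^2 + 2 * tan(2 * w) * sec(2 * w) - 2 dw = -tan(2*w) + sec(2*w) + C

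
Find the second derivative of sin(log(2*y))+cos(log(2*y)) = -2*cos(log(y) + log(2))/y^2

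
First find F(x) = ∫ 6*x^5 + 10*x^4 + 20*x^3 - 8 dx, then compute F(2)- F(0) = 192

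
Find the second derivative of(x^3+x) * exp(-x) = (x^3 - 6*x^2 + 7*x - 2)*exp(-x)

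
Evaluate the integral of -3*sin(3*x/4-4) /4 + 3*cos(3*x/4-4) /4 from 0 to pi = sqrt(2)*(sin(4) - cos(pi/4 + 4))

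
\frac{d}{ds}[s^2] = 2*s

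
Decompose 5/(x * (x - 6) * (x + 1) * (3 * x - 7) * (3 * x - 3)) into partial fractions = -27/(616*(3*x - 7)) + 1/(84*(x + 1)) + 1/(24*(x - 1)) + 1/(1386*(x - 6)) - 5/(126*x)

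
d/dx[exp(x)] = exp(x)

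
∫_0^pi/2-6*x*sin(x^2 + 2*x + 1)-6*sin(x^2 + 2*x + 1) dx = -3*cos(1) - 3*cos(1 + pi^2/4)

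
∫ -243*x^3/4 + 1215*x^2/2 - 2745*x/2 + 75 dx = -243*x^4/16 + 405*x^3/2 - 2745*x^2/4 + 75*x + C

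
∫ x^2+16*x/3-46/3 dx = x^3/3 + 8*x^2/3 - 46*x/3 + C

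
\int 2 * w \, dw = w^2 + C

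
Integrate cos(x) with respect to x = sin(x) + C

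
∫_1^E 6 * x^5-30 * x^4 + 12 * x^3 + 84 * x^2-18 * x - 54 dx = (-2*E - 3 + exp(2))^3 + 64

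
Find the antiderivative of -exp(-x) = exp(-x) + C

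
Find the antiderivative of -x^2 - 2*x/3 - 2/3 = -x^3/3 - x^2/3 - 2*x/3 + C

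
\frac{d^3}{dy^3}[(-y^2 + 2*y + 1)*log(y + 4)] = (-2*y^2 - 26*y - 118)/(y^3 + 12*y^2 + 48*y + 64)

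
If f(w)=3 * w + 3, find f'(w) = 3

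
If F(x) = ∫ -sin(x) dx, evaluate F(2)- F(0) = -1 + cos(2)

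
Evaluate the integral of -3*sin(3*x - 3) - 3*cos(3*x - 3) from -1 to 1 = -cos(6) - sin(6) + 1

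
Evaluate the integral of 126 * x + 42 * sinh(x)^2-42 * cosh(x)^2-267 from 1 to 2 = -120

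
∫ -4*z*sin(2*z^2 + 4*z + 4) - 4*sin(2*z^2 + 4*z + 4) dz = cos(2*(z + 1)^2 + 2) + C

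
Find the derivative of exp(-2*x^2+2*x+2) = -4*x*exp(-2*x^2 + 2*x + 2) + 2*exp(-2*x^2 + 2*x + 2)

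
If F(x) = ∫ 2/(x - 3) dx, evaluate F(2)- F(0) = -log(9)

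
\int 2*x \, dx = x^2 + C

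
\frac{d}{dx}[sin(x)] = cos(x)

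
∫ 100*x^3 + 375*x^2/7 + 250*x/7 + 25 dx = 25*x^4 + 125*x^3/7 + 125*x^2/7 + 25*x + C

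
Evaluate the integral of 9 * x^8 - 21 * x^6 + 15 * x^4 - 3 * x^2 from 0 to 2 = 216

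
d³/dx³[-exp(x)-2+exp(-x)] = (-exp(2*x) - 1)*exp(-x)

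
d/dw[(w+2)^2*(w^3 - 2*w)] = 5*w^4 + 16*w^3 + 6*w^2 - 16*w - 8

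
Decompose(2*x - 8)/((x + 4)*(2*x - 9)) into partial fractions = 2/(17*(2*x - 9)) + 16/(17*(x + 4))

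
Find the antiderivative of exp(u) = exp(u) + C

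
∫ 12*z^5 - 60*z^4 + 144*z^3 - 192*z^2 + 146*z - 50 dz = 2*z^6 - 12*z^5 + 36*z^4 - 64*z^3 + 73*z^2 - 50*z + C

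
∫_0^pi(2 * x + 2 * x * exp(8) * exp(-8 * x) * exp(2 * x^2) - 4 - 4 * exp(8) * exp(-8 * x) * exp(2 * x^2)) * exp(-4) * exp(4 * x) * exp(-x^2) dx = -exp(4) - exp(-(-2 + pi)^2) + exp(-4) + exp((-2 + pi)^2)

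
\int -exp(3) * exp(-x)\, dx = exp(3 - x) + C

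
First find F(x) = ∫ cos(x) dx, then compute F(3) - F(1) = -sin(1) + sin(3)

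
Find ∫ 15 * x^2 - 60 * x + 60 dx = 5*x^3 - 30*x^2 + 60*x + C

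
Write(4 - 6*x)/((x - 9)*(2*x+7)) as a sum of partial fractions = -2/(2*x + 7) - 2/(x - 9)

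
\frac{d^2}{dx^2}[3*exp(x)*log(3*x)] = (3*x^2*exp(x)*log(x) + 3*x^2*exp(x)*log(3) + 6*x*exp(x) - 3*exp(x))/x^2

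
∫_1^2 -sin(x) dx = -cos(1) + cos(2)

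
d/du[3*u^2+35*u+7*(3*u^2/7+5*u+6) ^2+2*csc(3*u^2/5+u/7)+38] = 36*u^3/7 + 90*u^2 - 12*u*cot(3*u^2/5 + u/7)*csc(3*u^2/5 + u/7)/5 + 428*u - 2*cot(3*u^2/5 + u/7)*csc(3*u^2/5 + u/7)/7 + 455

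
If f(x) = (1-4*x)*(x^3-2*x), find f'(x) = -16*x^3 + 3*x^2 + 16*x - 2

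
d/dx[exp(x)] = exp(x)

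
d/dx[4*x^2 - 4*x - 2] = 8*x - 4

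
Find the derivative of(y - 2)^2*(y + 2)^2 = 4*y^3 - 16*y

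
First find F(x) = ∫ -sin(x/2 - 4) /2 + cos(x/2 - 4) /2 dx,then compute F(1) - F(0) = cos(7/2) + sin(4) - sin(7/2) - cos(4)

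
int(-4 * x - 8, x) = -2*x^2 - 8*x + C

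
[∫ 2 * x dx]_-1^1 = 0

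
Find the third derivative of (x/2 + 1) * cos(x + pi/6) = x*sin(x + pi/6)/2 + sin(x + pi/6) - 3*cos(x + pi/6)/2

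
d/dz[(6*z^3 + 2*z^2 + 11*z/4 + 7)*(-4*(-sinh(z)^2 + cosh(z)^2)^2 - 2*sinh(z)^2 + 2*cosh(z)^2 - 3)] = -90*z^2 - 20*z - 55/4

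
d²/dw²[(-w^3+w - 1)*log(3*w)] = (-6*w^3*log(w) - 6*w^3*log(3) - 5*w^3 + w + 1)/w^2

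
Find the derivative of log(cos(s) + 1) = -sin(s)/(cos(s) + 1)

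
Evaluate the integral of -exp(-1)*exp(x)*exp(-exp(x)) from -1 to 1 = -exp(-1 - exp(-1)) + exp(-E - 1)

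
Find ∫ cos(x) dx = sin(x) + C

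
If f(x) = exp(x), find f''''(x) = exp(x)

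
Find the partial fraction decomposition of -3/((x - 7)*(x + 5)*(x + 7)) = -3/(28*(x + 7)) + 1/(8*(x + 5)) - 1/(56*(x - 7))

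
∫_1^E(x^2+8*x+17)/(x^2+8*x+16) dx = -4/5 - 1/(E + 4) + E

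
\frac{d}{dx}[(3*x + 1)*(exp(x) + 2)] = 3*x*exp(x) + 4*exp(x) + 6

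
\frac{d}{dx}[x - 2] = 1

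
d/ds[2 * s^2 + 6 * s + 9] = 4*s + 6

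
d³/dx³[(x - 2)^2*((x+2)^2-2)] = 24*x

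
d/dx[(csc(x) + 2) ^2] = -2*(2 + 1/sin(x))*cos(x)/sin(x)^2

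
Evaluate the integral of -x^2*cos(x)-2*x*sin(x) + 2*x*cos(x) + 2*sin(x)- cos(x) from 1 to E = -(-1 + E)^2*sin(E)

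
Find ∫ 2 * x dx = x^2 + C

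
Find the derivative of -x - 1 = -1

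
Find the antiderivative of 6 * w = 3*w^2 + C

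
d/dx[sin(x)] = cos(x)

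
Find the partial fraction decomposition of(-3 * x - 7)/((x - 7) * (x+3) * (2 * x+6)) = 7/(50*(x + 3)) - 1/(10*(x + 3)^2) - 7/(50*(x - 7))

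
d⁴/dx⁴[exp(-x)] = exp(-x)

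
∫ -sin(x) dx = cos(x) + C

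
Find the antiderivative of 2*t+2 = t^2 + 2*t + C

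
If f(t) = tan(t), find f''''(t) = 24*tan(t)^5 + 40*tan(t)^3 + 16*tan(t)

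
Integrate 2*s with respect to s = s^2 + C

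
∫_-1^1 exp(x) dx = E - exp(-1)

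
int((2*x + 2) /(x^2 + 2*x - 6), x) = log(-x^2 - 2*x + 6) + C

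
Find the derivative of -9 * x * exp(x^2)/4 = -9*x^2*exp(x^2)/2 - 9*exp(x^2)/4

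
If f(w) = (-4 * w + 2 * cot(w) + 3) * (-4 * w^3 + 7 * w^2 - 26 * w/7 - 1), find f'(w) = 8*w^3*cot(w)^2 + 72*w^3 - 14*w^2*cot(w)^2 - 24*w^2*cot(w) - 134*w^2 + 52*w*cot(w)^2/7 + 28*w*cot(w) + 554*w/7 + 2*cot(w)^2 - 52*cot(w)/7 - 36/7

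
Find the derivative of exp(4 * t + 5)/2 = 2*exp(4*t + 5)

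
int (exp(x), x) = exp(x) + C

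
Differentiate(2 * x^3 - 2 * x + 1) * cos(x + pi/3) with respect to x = -2*x^3*sin(x + pi/3) + 6*x^2*cos(x + pi/3) + 2*x*sin(x + pi/3) - sin(x + pi/3) - 2*cos(x + pi/3)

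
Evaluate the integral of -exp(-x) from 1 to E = -exp(-1) + exp(-E)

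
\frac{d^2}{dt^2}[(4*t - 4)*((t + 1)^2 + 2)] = 24*t + 8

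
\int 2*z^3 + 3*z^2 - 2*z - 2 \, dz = z^4/2 + z^3 - z^2 - 2*z + C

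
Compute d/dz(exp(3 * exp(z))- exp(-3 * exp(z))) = (3*exp(z) + 3*exp(z + 6*exp(z)))*exp(-3*exp(z))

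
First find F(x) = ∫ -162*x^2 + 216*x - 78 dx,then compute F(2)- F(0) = -156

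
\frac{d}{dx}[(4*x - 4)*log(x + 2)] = (4*x*log(x + 2) + 4*x + 8*log(x + 2) - 4)/(x + 2)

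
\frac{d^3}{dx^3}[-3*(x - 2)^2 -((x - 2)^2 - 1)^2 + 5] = 48 - 24*x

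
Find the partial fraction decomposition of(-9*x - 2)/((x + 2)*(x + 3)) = -25/(x + 3) + 16/(x + 2)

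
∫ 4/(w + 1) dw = 4*log(w + 1) + C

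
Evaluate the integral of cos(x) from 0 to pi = 0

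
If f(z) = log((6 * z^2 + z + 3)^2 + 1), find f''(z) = (-5184*z^6 - 2592*z^5 - 3096*z^4 - 912*z^3 + 1582*z^2 + 276*z + 704)/(1296*z^8 + 864*z^7 + 2808*z^6 + 1320*z^5 + 2233*z^4 + 684*z^3 + 776*z^2 + 120*z + 100)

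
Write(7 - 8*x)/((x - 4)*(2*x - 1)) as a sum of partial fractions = -6/(7*(2*x - 1)) - 25/(7*(x - 4))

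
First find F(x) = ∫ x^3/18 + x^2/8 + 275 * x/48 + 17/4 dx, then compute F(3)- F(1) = 605/18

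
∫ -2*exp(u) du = -2*exp(u) + C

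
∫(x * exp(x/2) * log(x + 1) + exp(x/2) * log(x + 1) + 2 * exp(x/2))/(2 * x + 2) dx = exp(x/2)*log(x + 1) + C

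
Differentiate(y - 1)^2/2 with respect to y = y - 1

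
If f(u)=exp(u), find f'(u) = exp(u)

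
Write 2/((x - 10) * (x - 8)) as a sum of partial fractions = -1/(x - 8) + 1/(x - 10)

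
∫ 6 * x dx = 3*x^2 + C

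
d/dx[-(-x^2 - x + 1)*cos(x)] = -x^2*sin(x) - x*sin(x) + 2*x*cos(x) + sin(x) + cos(x)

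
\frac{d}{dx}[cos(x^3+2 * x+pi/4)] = -3*x^2*sin(x^3 + 2*x + pi/4) - 2*sin(x^3 + 2*x + pi/4)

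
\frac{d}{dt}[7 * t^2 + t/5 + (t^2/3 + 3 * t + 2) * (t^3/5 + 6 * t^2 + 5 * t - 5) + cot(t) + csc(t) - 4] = t^4/3 + 52*t^3/5 + 301*t^2/5 + 194*t/3 - cot(t)^2 - cot(t)*csc(t) - 29/5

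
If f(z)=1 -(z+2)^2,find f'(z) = -2*z - 4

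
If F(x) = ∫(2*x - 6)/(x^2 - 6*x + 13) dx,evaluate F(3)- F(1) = -log(2)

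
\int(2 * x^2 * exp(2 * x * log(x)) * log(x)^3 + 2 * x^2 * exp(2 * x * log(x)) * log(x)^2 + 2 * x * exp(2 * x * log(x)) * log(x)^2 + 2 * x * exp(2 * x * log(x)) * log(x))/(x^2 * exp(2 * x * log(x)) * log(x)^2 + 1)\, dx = log(x^2*exp(2*x*log(x))*log(x)^2 + 1) + C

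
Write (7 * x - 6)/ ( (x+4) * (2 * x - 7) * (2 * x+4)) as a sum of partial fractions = 37/(165*(2*x - 7)) - 17/(30*(x + 4)) + 5/(11*(x + 2))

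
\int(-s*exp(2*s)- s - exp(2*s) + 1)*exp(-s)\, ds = -s*exp(s) + s*exp(-s) + C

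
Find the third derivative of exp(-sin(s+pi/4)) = (-3*cos(2*s)/2 - cos(s + pi/4)^3 + cos(s + pi/4))*exp(-sin(s + pi/4))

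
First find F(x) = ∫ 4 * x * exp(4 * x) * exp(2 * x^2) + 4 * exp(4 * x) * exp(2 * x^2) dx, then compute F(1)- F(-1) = -exp(-2) + exp(6)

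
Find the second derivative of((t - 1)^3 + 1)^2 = 30*t^4 - 120*t^3 + 180*t^2 - 108*t + 18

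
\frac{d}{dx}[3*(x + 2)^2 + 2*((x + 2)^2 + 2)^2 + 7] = 8*x^3 + 48*x^2 + 118*x + 108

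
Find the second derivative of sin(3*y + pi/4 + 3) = -9*sin(3*y + pi/4 + 3)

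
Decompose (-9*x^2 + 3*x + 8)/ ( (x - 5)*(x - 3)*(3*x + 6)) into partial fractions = -34/(105*(x + 2)) + 32/(15*(x - 3)) - 101/(21*(x - 5))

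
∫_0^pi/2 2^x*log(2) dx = -1 + 2^(pi/2)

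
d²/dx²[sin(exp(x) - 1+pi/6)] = -exp(2*x)*sin(exp(x) - 1 + pi/6) + exp(x)*cos(exp(x) - 1 + pi/6)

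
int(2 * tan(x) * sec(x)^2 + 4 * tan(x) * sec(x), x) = (sec(x) + 2)^2 + C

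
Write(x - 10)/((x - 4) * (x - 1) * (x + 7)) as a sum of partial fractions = -17/(88*(x + 7)) + 3/(8*(x - 1)) - 2/(11*(x - 4))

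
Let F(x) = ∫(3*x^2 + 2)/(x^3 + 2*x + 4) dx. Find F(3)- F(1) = -log(7) + log(37)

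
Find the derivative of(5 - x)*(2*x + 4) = 6 - 4*x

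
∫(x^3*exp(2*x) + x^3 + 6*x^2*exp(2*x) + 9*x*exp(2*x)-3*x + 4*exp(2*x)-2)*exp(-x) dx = 2*(x + 1)^3*sinh(x) + C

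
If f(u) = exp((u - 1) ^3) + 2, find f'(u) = 3*u^2*exp(u^3 - 3*u^2 + 3*u - 1) - 6*u*exp(u^3 - 3*u^2 + 3*u - 1) + 3*exp(u^3 - 3*u^2 + 3*u - 1)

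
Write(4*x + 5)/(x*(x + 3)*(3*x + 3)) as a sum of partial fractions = -7/(18*(x + 3)) - 1/(6*(x + 1)) + 5/(9*x)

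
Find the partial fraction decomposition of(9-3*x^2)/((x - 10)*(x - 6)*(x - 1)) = 2/(15*(x - 1)) + 99/(20*(x - 6)) - 97/(12*(x - 10))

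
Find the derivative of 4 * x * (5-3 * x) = 20 - 24*x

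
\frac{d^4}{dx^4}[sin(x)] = sin(x)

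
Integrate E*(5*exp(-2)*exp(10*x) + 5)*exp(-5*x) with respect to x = 2*sinh(5*x - 1) + C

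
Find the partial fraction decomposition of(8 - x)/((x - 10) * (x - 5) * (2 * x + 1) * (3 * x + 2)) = -117/(272*(3*x + 2)) + 68/(231*(2*x + 1)) - 3/(935*(x - 5)) - 1/(1680*(x - 10))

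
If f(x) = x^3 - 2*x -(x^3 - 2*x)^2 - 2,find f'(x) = -6*x^5 + 16*x^3 + 3*x^2 - 8*x - 2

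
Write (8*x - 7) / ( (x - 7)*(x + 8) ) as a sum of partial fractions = 71/(15*(x + 8)) + 49/(15*(x - 7))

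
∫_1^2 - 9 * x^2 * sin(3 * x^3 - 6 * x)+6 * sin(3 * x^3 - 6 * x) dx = cos(12) - cos(3)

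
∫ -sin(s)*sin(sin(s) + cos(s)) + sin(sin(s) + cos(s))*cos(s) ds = -cos(sqrt(2)*sin(s + pi/4)) + C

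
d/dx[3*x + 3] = 3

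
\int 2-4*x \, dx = -2*x^2 + 2*x + C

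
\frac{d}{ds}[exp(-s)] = -exp(-s)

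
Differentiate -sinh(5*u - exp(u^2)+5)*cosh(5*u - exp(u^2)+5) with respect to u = 2*u*exp(u^2)*sinh(5*u - exp(u^2) + 5)^2 + 2*u*exp(u^2)*cosh(5*u - exp(u^2) + 5)^2 - 5*sinh(5*u - exp(u^2) + 5)^2 - 5*cosh(5*u - exp(u^2) + 5)^2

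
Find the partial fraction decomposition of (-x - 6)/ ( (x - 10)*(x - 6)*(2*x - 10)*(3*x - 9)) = 1/(28*(x - 3)) - 11/(60*(x - 5)) + 1/(6*(x - 6)) - 2/(105*(x - 10))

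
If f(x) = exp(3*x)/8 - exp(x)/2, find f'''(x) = 27*exp(3*x)/8 - exp(x)/2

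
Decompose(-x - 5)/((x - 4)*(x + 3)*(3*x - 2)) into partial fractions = 51/(110*(3*x - 2)) - 2/(77*(x + 3)) - 9/(70*(x - 4))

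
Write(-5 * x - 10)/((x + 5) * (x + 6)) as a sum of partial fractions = -20/(x + 6) + 15/(x + 5)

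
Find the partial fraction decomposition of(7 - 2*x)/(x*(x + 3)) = -13/(3*(x + 3)) + 7/(3*x)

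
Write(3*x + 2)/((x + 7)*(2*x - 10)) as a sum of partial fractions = 19/(24*(x + 7)) + 17/(24*(x - 5))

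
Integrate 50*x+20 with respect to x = 25*x^2 + 20*x + C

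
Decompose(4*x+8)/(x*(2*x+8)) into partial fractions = 1/(x + 4) + 1/x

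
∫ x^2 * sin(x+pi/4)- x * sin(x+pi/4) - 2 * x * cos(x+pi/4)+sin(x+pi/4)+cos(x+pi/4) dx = (-x^2 + x - 1)*cos(x + pi/4) + C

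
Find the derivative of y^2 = 2*y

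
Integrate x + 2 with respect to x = x^2/2 + 2*x + C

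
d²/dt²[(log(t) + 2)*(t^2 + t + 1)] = (2*t^2*log(t) + 7*t^2 + t - 1)/t^2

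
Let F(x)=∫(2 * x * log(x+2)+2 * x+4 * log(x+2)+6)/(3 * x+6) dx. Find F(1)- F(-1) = 8*log(3)/3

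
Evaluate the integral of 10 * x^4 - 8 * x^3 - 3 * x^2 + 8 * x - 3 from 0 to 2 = 34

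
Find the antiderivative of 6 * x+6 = 3*x^2 + 6*x + C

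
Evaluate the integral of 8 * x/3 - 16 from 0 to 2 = -80/3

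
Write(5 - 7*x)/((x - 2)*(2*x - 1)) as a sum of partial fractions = -1/(2*x - 1) - 3/(x - 2)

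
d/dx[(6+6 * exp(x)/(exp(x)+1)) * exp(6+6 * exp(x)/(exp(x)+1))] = (42*exp(x + 6 + 6*exp(x)/(exp(x) + 1)) + 78*exp(2*x + 6 + 6*exp(x)/(exp(x) + 1)))/(exp(3*x) + 3*exp(2*x) + 3*exp(x) + 1)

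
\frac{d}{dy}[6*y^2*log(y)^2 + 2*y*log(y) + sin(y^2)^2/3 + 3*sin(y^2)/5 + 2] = 12*y*log(y)^2 + 12*y*log(y) + 2*y*sin(2*y^2)/3 + 6*y*cos(y^2)/5 + 2*log(y) + 2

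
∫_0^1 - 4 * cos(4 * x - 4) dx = -sin(4)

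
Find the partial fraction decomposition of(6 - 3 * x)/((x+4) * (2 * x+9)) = -39/(2*x + 9) + 18/(x + 4)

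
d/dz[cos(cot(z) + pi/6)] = sin(pi/6 + 1/tan(z))/sin(z)^2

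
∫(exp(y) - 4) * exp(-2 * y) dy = (2 - exp(y))*exp(-2*y) + C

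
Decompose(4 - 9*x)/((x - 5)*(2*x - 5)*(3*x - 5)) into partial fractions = -99/(50*(3*x - 5)) + 74/(25*(2*x - 5)) - 41/(50*(x - 5))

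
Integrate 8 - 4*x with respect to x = -2*x^2 + 8*x + C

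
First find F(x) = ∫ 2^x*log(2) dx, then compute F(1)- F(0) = 1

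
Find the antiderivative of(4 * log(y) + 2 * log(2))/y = 2*log(y)*log(2*y) + C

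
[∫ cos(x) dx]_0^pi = 0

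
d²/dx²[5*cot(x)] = 10*cos(x)/sin(x)^3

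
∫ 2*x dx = x^2 + C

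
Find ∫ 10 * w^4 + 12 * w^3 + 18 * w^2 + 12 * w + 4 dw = 2*w^5 + 3*w^4 + 6*w^3 + 6*w^2 + 4*w + C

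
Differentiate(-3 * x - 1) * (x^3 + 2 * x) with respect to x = -12*x^3 - 3*x^2 - 12*x - 2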